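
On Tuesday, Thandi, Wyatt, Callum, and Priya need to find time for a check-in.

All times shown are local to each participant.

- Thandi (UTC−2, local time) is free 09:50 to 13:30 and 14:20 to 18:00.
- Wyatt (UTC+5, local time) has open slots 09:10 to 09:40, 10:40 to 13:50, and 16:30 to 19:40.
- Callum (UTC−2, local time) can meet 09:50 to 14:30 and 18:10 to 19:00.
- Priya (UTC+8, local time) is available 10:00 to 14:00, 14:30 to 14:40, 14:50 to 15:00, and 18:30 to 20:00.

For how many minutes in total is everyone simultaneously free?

10 minutes

Thandi → UTC: 11:50–15:30, 16:20–20:00.
Wyatt → UTC: 04:10–04:40, 05:40–08:50, 11:30–14:40.
Callum → UTC: 11:50–16:30, 20:10–21:00.
Priya → UTC: 02:00–06:00, 06:30–06:40, 06:50–07:00, 10:30–12:00.
Thandi ∩ Wyatt: 11:50–14:40.
Thandi ∩ Wyatt ∩ Callum: 11:50–14:40.
Thandi ∩ Wyatt ∩ Callum ∩ Priya: 11:50–12:00.
Total common minutes: 10.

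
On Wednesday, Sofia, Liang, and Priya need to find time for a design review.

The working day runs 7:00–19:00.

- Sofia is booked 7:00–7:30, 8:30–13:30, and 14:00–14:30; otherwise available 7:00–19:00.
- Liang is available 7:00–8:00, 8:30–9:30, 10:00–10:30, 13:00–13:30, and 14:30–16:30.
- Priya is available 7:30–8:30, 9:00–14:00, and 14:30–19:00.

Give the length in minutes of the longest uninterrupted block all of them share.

Sofia free within 07:00–19:00: 07:30–08:30, 13:30–14:00, 14:30–19:00.
Sofia ∩ Liang: 07:30–08:00, 14:30–16:30.
Sofia ∩ Liang ∩ Priya: 07:30–08:00, 14:30–16:30.
Common window lengths: 30, 120 min; longest is 120.

120 minutes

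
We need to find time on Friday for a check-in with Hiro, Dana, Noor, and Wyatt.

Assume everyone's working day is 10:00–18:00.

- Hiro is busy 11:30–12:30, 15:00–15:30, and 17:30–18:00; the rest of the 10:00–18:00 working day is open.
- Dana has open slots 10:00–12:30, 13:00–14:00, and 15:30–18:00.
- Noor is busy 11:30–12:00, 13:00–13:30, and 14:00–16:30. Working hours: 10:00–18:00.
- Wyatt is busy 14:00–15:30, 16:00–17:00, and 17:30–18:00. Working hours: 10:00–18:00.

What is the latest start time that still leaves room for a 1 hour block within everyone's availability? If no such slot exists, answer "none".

Hiro free within 10:00–18:00: 10:00–11:30, 12:30–15:00, 15:30–17:30.
Noor free within 10:00–18:00: 10:00–11:30, 12:00–13:00, 13:30–14:00, 16:30–18:00.
Wyatt free within 10:00–18:00: 10:00–14:00, 15:30–16:00, 17:00–17:30.
Hiro ∩ Dana: 10:00–11:30, 13:00–14:00, 15:30–17:30.
Hiro ∩ Dana ∩ Noor: 10:00–11:30, 13:30–14:00, 16:30–17:30.
Hiro ∩ Dana ∩ Noor ∩ Wyatt: 10:00–11:30, 13:30–14:00, 17:00–17:30.
Windows ≥ 60 min: 10:00–11:30.
Latest start in the last window 10:00–11:30 is 11:30 − 60 min = 10:30.

10:30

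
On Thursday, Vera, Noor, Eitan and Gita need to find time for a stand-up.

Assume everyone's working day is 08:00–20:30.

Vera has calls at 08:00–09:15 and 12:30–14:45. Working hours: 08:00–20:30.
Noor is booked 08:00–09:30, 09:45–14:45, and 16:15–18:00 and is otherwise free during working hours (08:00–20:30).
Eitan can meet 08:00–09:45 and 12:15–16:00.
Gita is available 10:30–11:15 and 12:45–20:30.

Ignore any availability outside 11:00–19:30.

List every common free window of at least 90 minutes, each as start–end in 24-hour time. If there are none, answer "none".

Vera free within 08:00–20:30: 09:15–12:30, 14:45–20:30.
Noor free within 08:00–20:30: 09:30–09:45, 14:45–16:15, 18:00–20:30.
Vera ∩ Noor: 09:30–09:45, 14:45–16:15, 18:00–20:30.
Vera ∩ Noor ∩ Eitan: 09:30–09:45, 14:45–16:00.
Vera ∩ Noor ∩ Eitan ∩ Gita: 14:45–16:00.
Restricted to 11:00–19:30: 14:45–16:00.
Windows ≥ 90 min: (none).

none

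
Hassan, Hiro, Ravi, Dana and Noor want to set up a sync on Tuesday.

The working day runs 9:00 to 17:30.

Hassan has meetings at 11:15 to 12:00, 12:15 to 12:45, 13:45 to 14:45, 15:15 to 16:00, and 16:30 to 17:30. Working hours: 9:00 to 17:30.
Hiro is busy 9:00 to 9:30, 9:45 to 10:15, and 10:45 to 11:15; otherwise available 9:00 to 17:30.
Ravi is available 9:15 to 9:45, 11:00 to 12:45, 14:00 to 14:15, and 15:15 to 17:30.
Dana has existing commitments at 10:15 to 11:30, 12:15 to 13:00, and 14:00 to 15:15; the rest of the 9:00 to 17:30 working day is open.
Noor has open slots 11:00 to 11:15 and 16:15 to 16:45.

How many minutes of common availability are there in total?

15 minutes

Hassan free within 09:00–17:30: 09:00–11:15, 12:00–12:15, 12:45–13:45, 14:45–15:15, 16:00–16:30.
Hiro free within 09:00–17:30: 09:30–09:45, 10:15–10:45, 11:15–17:30.
Dana free within 09:00–17:30: 09:00–10:15, 11:30–12:15, 13:00–14:00, 15:15–17:30.
Hassan ∩ Hiro: 09:30–09:45, 10:15–10:45, 12:00–12:15, 12:45–13:45, 14:45–15:15, 16:00–16:30.
Hassan ∩ Hiro ∩ Ravi: 09:30–09:45, 12:00–12:15, 16:00–16:30.
Hassan ∩ Hiro ∩ Ravi ∩ Dana: 09:30–09:45, 12:00–12:15, 16:00–16:30.
Hassan ∩ Hiro ∩ Ravi ∩ Dana ∩ Noor: 16:15–16:30.
Total common minutes: 15.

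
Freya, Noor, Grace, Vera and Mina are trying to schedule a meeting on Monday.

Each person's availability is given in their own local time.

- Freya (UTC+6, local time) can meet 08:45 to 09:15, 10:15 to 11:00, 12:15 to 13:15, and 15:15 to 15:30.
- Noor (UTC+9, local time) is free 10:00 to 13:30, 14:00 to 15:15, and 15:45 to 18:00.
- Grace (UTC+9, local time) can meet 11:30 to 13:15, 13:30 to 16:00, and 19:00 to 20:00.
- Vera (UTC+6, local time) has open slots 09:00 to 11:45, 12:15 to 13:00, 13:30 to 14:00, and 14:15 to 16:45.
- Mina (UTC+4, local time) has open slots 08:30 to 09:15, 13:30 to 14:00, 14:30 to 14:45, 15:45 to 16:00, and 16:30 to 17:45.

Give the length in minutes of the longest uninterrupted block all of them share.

Freya → UTC: 02:45–03:15, 04:15–05:00, 06:15–07:15, 09:15–09:30.
Noor → UTC: 01:00–04:30, 05:00–06:15, 06:45–09:00.
Grace → UTC: 02:30–04:15, 04:30–07:00, 10:00–11:00.
Vera → UTC: 03:00–05:45, 06:15–07:00, 07:30–08:00, 08:15–10:45.
Mina → UTC: 04:30–05:15, 09:30–10:00, 10:30–10:45, 11:45–12:00, 12:30–13:45.
Freya ∩ Noor: 02:45–03:15, 04:15–04:30, 06:45–07:15.
Freya ∩ Noor ∩ Grace: 02:45–03:15, 06:45–07:00.
Freya ∩ Noor ∩ Grace ∩ Vera: 03:00–03:15, 06:45–07:00.
Freya ∩ Noor ∩ Grace ∩ Vera ∩ Mina: (none).
No common window.

0 minutes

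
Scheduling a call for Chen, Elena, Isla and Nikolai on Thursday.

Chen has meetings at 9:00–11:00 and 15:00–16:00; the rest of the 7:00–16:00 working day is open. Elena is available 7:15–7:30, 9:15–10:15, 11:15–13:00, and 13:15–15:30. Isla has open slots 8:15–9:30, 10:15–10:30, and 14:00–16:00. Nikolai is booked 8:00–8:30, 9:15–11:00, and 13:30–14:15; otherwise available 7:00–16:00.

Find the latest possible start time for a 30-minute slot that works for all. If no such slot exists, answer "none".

Chen free within 07:00–16:00: 07:00–09:00, 11:00–15:00.
Nikolai free within 07:00–16:00: 07:00–08:00, 08:30–09:15, 11:00–13:30, 14:15–16:00.
Chen ∩ Elena: 07:15–07:30, 11:15–13:00, 13:15–15:00.
Chen ∩ Elena ∩ Isla: 14:00–15:00.
Chen ∩ Elena ∩ Isla ∩ Nikolai: 14:15–15:00.
Windows ≥ 30 min: 14:15–15:00.
Latest start in the last window 14:15–15:00 is 15:00 − 30 min = 14:30.

14:30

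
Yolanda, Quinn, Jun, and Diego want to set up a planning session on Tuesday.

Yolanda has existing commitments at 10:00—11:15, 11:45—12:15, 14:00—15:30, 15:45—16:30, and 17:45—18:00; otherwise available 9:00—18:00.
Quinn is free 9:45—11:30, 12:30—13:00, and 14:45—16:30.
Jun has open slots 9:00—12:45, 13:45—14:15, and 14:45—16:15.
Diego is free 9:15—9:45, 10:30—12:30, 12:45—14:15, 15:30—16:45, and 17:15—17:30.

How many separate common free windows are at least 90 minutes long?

Yolanda free within 09:00–18:00: 09:00–10:00, 11:15–11:45, 12:15–14:00, 15:30–15:45, 16:30–17:45.
Yolanda ∩ Quinn: 09:45–10:00, 11:15–11:30, 12:30–13:00, 15:30–15:45.
Yolanda ∩ Quinn ∩ Jun: 09:45–10:00, 11:15–11:30, 12:30–12:45, 15:30–15:45.
Yolanda ∩ Quinn ∩ Jun ∩ Diego: 11:15–11:30, 15:30–15:45.
Windows ≥ 90 min: (none).
That's 0 windows.

0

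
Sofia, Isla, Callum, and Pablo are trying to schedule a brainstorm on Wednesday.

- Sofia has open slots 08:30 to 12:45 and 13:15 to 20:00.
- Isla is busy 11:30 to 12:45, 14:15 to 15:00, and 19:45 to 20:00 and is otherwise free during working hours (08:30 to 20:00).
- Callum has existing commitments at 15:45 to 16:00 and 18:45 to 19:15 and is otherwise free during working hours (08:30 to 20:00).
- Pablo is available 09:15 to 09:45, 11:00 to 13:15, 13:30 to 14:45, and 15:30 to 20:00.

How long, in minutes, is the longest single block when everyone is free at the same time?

Isla free within 08:30–20:00: 08:30–11:30, 12:45–14:15, 15:00–19:45.
Callum free within 08:30–20:00: 08:30–15:45, 16:00–18:45, 19:15–20:00.
Sofia ∩ Isla: 08:30–11:30, 13:15–14:15, 15:00–19:45.
Sofia ∩ Isla ∩ Callum: 08:30–11:30, 13:15–14:15, 15:00–15:45, 16:00–18:45, 19:15–19:45.
Sofia ∩ Isla ∩ Callum ∩ Pablo: 09:15–09:45, 11:00–11:30, 13:30–14:15, 15:30–15:45, 16:00–18:45, 19:15–19:45.
Common window lengths: 30, 30, 45, 15, 165, 30 min; longest is 165.

165 minutes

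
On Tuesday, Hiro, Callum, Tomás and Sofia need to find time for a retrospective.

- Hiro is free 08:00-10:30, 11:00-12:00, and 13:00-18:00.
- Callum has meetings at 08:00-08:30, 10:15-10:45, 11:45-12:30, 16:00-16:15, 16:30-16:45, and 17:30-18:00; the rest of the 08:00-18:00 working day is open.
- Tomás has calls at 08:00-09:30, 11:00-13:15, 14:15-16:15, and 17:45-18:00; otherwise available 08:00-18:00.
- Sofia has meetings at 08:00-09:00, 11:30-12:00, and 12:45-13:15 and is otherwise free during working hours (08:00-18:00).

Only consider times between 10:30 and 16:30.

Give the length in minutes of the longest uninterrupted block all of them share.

60 minutes

Callum free within 08:00–18:00: 08:30–10:15, 10:45–11:45, 12:30–16:00, 16:15–16:30, 16:45–17:30.
Tomás free within 08:00–18:00: 09:30–11:00, 13:15–14:15, 16:15–17:45.
Sofia free within 08:00–18:00: 09:00–11:30, 12:00–12:45, 13:15–18:00.
Hiro ∩ Callum: 08:30–10:15, 11:00–11:45, 13:00–16:00, 16:15–16:30, 16:45–17:30.
Hiro ∩ Callum ∩ Tomás: 09:30–10:15, 13:15–14:15, 16:15–16:30, 16:45–17:30.
Hiro ∩ Callum ∩ Tomás ∩ Sofia: 09:30–10:15, 13:15–14:15, 16:15–16:30, 16:45–17:30.
Restricted to 10:30–16:30: 13:15–14:15, 16:15–16:30.
Common window lengths: 60, 15 min; longest is 60.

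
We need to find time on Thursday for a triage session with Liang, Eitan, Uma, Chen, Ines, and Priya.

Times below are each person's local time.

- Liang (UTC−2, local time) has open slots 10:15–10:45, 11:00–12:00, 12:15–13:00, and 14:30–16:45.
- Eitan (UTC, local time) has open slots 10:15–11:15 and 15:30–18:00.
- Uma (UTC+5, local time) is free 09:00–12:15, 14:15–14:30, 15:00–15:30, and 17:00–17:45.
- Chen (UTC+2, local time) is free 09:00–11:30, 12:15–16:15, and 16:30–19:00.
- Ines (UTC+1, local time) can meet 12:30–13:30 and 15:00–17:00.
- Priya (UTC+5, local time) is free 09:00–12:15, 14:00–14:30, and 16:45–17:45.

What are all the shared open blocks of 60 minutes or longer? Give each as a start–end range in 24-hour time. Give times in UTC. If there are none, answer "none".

Liang → UTC: 12:15–12:45, 13:00–14:00, 14:15–15:00, 16:30–18:45.
Eitan → UTC: 10:15–11:15, 15:30–18:00.
Uma → UTC: 04:00–07:15, 09:15–09:30, 10:00–10:30, 12:00–12:45.
Chen → UTC: 07:00–09:30, 10:15–14:15, 14:30–17:00.
Ines → UTC: 11:30–12:30, 14:00–16:00.
Priya → UTC: 04:00–07:15, 09:00–09:30, 11:45–12:45.
Liang ∩ Eitan: 16:30–18:00.
Liang ∩ Eitan ∩ Uma: (none).
Liang ∩ Eitan ∩ Uma ∩ Chen: (none).
Liang ∩ Eitan ∩ Uma ∩ Chen ∩ Ines: (none).
Liang ∩ Eitan ∩ Uma ∩ Chen ∩ Ines ∩ Priya: (none).
Windows ≥ 60 min: (none).

none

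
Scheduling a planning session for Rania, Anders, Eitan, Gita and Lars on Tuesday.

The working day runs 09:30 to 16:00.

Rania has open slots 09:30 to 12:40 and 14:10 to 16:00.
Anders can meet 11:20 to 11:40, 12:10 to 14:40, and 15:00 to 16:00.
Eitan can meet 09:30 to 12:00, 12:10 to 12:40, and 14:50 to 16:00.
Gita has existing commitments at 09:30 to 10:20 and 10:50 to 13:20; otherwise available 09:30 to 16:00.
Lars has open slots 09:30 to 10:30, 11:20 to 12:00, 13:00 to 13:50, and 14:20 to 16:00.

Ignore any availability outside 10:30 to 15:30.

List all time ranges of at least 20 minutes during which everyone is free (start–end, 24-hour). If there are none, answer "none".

Gita free within 09:30–16:00: 10:20–10:50, 13:20–16:00.
Rania ∩ Anders: 11:20–11:40, 12:10–12:40, 14:10–14:40, 15:00–16:00.
Rania ∩ Anders ∩ Eitan: 11:20–11:40, 12:10–12:40, 15:00–16:00.
Rania ∩ Anders ∩ Eitan ∩ Gita: 15:00–16:00.
Rania ∩ Anders ∩ Eitan ∩ Gita ∩ Lars: 15:00–16:00.
Restricted to 10:30–15:30: 15:00–15:30.
Windows ≥ 20 min: 15:00–15:30.

15:00–15:30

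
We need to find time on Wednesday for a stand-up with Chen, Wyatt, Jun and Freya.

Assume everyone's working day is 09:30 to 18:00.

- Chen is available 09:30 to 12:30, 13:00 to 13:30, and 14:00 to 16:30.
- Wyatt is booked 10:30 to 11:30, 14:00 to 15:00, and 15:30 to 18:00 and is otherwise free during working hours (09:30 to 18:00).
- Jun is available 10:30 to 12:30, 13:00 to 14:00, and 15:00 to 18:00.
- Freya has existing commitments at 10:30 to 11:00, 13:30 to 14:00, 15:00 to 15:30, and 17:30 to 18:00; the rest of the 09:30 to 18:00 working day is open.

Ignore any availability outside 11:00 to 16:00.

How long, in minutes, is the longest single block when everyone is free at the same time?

Wyatt free within 09:30–18:00: 09:30–10:30, 11:30–14:00, 15:00–15:30.
Freya free within 09:30–18:00: 09:30–10:30, 11:00–13:30, 14:00–15:00, 15:30–17:30.
Chen ∩ Wyatt: 09:30–10:30, 11:30–12:30, 13:00–13:30, 15:00–15:30.
Chen ∩ Wyatt ∩ Jun: 11:30–12:30, 13:00–13:30, 15:00–15:30.
Chen ∩ Wyatt ∩ Jun ∩ Freya: 11:30–12:30, 13:00–13:30.
Restricted to 11:00–16:00: 11:30–12:30, 13:00–13:30.
Common window lengths: 60, 30 min; longest is 60.

60 minutes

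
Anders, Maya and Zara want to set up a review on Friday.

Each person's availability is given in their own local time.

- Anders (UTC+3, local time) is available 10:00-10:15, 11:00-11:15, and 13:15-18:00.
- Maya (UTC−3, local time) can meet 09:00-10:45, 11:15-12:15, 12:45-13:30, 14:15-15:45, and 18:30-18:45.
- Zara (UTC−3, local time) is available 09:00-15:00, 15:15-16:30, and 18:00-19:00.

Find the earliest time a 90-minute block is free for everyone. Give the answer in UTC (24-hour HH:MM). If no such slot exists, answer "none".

12:00

Anders → UTC: 07:00–07:15, 08:00–08:15, 10:15–15:00.
Maya → UTC: 12:00–13:45, 14:15–15:15, 15:45–16:30, 17:15–18:45, 21:30–21:45.
Zara → UTC: 12:00–18:00, 18:15–19:30, 21:00–22:00.
Anders ∩ Maya: 12:00–13:45, 14:15–15:00.
Anders ∩ Maya ∩ Zara: 12:00–13:45, 14:15–15:00.
Windows ≥ 90 min: 12:00–13:45.
Earliest such window starts at 12:00.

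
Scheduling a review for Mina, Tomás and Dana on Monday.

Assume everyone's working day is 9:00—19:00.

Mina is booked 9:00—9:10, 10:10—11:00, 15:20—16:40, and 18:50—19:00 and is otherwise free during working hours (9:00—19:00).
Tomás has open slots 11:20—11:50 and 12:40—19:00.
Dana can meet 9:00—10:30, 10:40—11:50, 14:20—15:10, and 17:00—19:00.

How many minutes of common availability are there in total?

Mina free within 09:00–19:00: 09:10–10:10, 11:00–15:20, 16:40–18:50.
Mina ∩ Tomás: 11:20–11:50, 12:40–15:20, 16:40–18:50.
Mina ∩ Tomás ∩ Dana: 11:20–11:50, 14:20–15:10, 17:00–18:50.
Total common minutes: 30 + 50 + 110 = 190.

190 minutes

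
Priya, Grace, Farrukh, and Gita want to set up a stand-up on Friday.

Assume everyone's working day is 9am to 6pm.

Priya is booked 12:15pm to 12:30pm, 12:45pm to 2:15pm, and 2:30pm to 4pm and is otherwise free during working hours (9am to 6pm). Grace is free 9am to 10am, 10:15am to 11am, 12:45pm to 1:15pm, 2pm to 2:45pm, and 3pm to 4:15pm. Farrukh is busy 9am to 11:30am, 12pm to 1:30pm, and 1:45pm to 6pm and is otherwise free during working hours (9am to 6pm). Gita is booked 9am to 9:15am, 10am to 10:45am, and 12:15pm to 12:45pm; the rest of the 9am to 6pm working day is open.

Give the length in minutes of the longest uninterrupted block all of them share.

0 minutes

Priya free within 09:00–18:00: 09:00–12:15, 12:30–12:45, 14:15–14:30, 16:00–18:00.
Farrukh free within 09:00–18:00: 11:30–12:00, 13:30–13:45.
Gita free within 09:00–18:00: 09:15–10:00, 10:45–12:15, 12:45–18:00.
Priya ∩ Grace: 09:00–10:00, 10:15–11:00, 14:15–14:30, 16:00–16:15.
Priya ∩ Grace ∩ Farrukh: (none).
Priya ∩ Grace ∩ Farrukh ∩ Gita: (none).
No common window.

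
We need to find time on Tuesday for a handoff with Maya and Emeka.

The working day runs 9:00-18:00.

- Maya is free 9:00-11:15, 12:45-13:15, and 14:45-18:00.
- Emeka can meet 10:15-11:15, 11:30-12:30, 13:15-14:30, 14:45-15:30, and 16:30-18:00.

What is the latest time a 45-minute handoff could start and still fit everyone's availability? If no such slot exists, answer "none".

17:15

Maya ∩ Emeka: 10:15–11:15, 14:45–15:30, 16:30–18:00.
Windows ≥ 45 min: 10:15–11:15, 14:45–15:30, 16:30–18:00.
Latest start in the last window 16:30–18:00 is 18:00 − 45 min = 17:15.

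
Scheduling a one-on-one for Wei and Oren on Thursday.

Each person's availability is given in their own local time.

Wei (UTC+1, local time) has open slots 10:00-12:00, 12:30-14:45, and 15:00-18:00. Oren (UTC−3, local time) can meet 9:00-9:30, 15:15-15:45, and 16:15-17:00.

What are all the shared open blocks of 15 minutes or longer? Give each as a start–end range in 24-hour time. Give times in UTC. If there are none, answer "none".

Wei → UTC: 09:00–11:00, 11:30–13:45, 14:00–17:00.
Oren → UTC: 12:00–12:30, 18:15–18:45, 19:15–20:00.
Wei ∩ Oren: 12:00–12:30.
Windows ≥ 15 min: 12:00–12:30.

12:00–12:30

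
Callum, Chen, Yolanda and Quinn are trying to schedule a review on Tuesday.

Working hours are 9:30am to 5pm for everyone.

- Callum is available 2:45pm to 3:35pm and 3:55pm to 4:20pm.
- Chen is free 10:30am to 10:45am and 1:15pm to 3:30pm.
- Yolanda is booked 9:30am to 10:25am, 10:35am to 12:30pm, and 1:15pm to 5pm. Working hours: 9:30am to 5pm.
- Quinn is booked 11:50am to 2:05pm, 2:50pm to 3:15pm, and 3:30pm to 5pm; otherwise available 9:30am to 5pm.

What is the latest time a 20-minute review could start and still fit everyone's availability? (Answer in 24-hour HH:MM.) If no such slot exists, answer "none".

Yolanda free within 09:30–17:00: 10:25–10:35, 12:30–13:15.
Quinn free within 09:30–17:00: 09:30–11:50, 14:05–14:50, 15:15–15:30.
Callum ∩ Chen: 14:45–15:30.
Callum ∩ Chen ∩ Yolanda: (none).
Callum ∩ Chen ∩ Yolanda ∩ Quinn: (none).
Windows ≥ 20 min: (none).

none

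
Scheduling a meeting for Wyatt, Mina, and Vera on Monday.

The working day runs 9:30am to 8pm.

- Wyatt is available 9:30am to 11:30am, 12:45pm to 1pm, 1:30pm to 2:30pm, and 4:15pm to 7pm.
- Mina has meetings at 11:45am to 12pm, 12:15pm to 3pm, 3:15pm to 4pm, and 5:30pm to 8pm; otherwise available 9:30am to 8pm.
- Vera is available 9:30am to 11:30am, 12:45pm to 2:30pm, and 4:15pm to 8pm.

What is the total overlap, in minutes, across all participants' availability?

Mina free within 09:30–20:00: 09:30–11:45, 12:00–12:15, 15:00–15:15, 16:00–17:30.
Wyatt ∩ Mina: 09:30–11:30, 16:15–17:30.
Wyatt ∩ Mina ∩ Vera: 09:30–11:30, 16:15–17:30.
Total common minutes: 120 + 75 = 195.

195 minutes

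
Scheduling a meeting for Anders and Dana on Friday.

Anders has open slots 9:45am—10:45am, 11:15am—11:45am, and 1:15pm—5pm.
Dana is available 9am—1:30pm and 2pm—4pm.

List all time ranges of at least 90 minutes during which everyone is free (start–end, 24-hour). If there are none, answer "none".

14:00–16:00

Anders ∩ Dana: 09:45–10:45, 11:15–11:45, 13:15–13:30, 14:00–16:00.
Windows ≥ 90 min: 14:00–16:00.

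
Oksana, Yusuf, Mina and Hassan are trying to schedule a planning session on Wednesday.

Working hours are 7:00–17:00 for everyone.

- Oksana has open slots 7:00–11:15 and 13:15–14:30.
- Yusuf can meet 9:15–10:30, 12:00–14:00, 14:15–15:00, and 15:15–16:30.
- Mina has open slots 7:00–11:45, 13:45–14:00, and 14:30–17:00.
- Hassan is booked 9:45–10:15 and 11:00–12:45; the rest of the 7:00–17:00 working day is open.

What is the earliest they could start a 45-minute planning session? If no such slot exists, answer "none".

none

Hassan free within 07:00–17:00: 07:00–09:45, 10:15–11:00, 12:45–17:00.
Oksana ∩ Yusuf: 09:15–10:30, 13:15–14:00, 14:15–14:30.
Oksana ∩ Yusuf ∩ Mina: 09:15–10:30, 13:45–14:00.
Oksana ∩ Yusuf ∩ Mina ∩ Hassan: 09:15–09:45, 10:15–10:30, 13:45–14:00.
Windows ≥ 45 min: (none).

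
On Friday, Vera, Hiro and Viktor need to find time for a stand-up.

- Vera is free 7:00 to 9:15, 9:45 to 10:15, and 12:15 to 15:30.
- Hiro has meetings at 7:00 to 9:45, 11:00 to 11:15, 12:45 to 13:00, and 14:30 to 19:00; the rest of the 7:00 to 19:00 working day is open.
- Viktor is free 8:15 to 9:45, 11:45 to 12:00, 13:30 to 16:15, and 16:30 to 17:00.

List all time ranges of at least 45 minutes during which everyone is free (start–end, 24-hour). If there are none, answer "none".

Hiro free within 07:00–19:00: 09:45–11:00, 11:15–12:45, 13:00–14:30.
Vera ∩ Hiro: 09:45–10:15, 12:15–12:45, 13:00–14:30.
Vera ∩ Hiro ∩ Viktor: 13:30–14:30.
Windows ≥ 45 min: 13:30–14:30.

13:30–14:30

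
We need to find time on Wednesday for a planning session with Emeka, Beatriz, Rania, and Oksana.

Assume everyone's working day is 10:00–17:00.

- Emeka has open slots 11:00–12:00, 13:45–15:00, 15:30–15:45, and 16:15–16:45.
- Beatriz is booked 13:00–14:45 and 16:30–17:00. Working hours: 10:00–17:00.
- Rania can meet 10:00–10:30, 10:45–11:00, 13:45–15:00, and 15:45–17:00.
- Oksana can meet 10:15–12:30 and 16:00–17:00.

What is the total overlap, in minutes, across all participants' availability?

Beatriz free within 10:00–17:00: 10:00–13:00, 14:45–16:30.
Emeka ∩ Beatriz: 11:00–12:00, 14:45–15:00, 15:30–15:45, 16:15–16:30.
Emeka ∩ Beatriz ∩ Rania: 14:45–15:00, 16:15–16:30.
Emeka ∩ Beatriz ∩ Rania ∩ Oksana: 16:15–16:30.
Total common minutes: 15.

15 minutes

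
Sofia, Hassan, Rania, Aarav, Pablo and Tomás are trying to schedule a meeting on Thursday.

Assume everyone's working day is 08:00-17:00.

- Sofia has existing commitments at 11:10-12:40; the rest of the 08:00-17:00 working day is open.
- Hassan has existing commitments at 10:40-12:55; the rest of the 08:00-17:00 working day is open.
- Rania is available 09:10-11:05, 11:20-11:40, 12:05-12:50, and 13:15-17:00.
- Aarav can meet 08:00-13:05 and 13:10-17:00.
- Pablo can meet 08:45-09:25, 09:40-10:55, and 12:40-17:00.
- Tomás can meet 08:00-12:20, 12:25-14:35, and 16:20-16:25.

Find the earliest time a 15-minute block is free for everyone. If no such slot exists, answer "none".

Sofia free within 08:00–17:00: 08:00–11:10, 12:40–17:00.
Hassan free within 08:00–17:00: 08:00–10:40, 12:55–17:00.
Sofia ∩ Hassan: 08:00–10:40, 12:55–17:00.
Sofia ∩ Hassan ∩ Rania: 09:10–10:40, 13:15–17:00.
Sofia ∩ Hassan ∩ Rania ∩ Aarav: 09:10–10:40, 13:15–17:00.
Sofia ∩ Hassan ∩ Rania ∩ Aarav ∩ Pablo: 09:10–09:25, 09:40–10:40, 13:15–17:00.
Sofia ∩ Hassan ∩ Rania ∩ Aarav ∩ Pablo ∩ Tomás: 09:10–09:25, 09:40–10:40, 13:15–14:35, 16:20–16:25.
Windows ≥ 15 min: 09:10–09:25, 09:40–10:40, 13:15–14:35.
Earliest such window starts at 09:10.

09:10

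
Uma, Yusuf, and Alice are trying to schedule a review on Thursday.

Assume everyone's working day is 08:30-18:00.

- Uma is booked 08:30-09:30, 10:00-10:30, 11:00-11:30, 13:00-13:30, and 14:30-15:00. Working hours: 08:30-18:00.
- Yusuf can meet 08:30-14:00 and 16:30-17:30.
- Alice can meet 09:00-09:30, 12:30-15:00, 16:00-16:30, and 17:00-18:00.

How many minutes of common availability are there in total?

Uma free within 08:30–18:00: 09:30–10:00, 10:30–11:00, 11:30–13:00, 13:30–14:30, 15:00–18:00.
Uma ∩ Yusuf: 09:30–10:00, 10:30–11:00, 11:30–13:00, 13:30–14:00, 16:30–17:30.
Uma ∩ Yusuf ∩ Alice: 12:30–13:00, 13:30–14:00, 17:00–17:30.
Total common minutes: 30 + 30 + 30 = 90.

90 minutes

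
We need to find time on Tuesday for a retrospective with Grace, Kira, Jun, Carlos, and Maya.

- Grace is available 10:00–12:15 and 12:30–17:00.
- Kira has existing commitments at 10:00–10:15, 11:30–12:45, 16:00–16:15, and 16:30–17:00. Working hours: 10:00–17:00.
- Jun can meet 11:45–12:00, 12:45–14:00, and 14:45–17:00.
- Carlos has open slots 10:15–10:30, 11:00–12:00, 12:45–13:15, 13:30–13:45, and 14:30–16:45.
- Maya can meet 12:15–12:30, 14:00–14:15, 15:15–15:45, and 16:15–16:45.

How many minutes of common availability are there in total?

45 minutes

Kira free within 10:00–17:00: 10:15–11:30, 12:45–16:00, 16:15–16:30.
Grace ∩ Kira: 10:15–11:30, 12:45–16:00, 16:15–16:30.
Grace ∩ Kira ∩ Jun: 12:45–14:00, 14:45–16:00, 16:15–16:30.
Grace ∩ Kira ∩ Jun ∩ Carlos: 12:45–13:15, 13:30–13:45, 14:45–16:00, 16:15–16:30.
Grace ∩ Kira ∩ Jun ∩ Carlos ∩ Maya: 15:15–15:45, 16:15–16:30.
Total common minutes: 30 + 15 = 45.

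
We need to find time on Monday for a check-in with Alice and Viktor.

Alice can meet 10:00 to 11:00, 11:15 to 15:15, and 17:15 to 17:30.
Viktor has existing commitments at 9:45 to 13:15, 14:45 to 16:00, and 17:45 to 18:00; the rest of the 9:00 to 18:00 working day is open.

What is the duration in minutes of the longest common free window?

Viktor free within 09:00–18:00: 09:00–09:45, 13:15–14:45, 16:00–17:45.
Alice ∩ Viktor: 13:15–14:45, 17:15–17:30.
Common window lengths: 90, 15 min; longest is 90.

90 minutes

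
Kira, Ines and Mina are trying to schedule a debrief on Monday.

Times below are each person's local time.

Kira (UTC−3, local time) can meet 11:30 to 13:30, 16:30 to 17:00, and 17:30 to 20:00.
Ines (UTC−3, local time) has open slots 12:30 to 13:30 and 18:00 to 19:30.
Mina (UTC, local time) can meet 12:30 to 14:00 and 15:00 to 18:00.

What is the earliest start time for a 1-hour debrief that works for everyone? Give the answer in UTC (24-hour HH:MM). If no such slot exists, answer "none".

15:30

Kira → UTC: 14:30–16:30, 19:30–20:00, 20:30–23:00.
Ines → UTC: 15:30–16:30, 21:00–22:30.
Mina → UTC: 12:30–14:00, 15:00–18:00.
Kira ∩ Ines: 15:30–16:30, 21:00–22:30.
Kira ∩ Ines ∩ Mina: 15:30–16:30.
Windows ≥ 60 min: 15:30–16:30.
Earliest such window starts at 15:30.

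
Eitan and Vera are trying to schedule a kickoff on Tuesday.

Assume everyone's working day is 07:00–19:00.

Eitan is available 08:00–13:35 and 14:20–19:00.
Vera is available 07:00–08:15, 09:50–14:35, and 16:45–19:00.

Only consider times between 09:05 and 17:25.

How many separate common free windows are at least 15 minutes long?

3

Eitan ∩ Vera: 08:00–08:15, 09:50–13:35, 14:20–14:35, 16:45–19:00.
Restricted to 09:05–17:25: 09:50–13:35, 14:20–14:35, 16:45–17:25.
Windows ≥ 15 min: 09:50–13:35, 14:20–14:35, 16:45–17:25.
That's 3 windows.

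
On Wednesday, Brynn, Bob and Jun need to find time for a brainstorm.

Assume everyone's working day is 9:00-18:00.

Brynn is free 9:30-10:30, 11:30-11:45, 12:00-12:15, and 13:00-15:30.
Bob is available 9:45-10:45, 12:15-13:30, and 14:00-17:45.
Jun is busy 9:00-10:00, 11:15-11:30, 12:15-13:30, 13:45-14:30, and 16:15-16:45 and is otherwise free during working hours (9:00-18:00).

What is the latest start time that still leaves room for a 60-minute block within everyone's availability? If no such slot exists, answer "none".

Jun free within 09:00–18:00: 10:00–11:15, 11:30–12:15, 13:30–13:45, 14:30–16:15, 16:45–18:00.
Brynn ∩ Bob: 09:45–10:30, 13:00–13:30, 14:00–15:30.
Brynn ∩ Bob ∩ Jun: 10:00–10:30, 14:30–15:30.
Windows ≥ 60 min: 14:30–15:30.
Latest start in the last window 14:30–15:30 is 15:30 − 60 min = 14:30.

14:30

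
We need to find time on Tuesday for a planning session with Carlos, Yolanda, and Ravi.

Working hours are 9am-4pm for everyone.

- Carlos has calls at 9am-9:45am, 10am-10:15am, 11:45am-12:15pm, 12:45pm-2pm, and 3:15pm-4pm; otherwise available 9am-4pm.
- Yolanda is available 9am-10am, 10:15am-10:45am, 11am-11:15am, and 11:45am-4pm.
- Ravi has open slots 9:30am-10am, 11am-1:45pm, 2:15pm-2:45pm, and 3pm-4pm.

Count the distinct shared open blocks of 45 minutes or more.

Carlos free within 09:00–16:00: 09:45–10:00, 10:15–11:45, 12:15–12:45, 14:00–15:15.
Carlos ∩ Yolanda: 09:45–10:00, 10:15–10:45, 11:00–11:15, 12:15–12:45, 14:00–15:15.
Carlos ∩ Yolanda ∩ Ravi: 09:45–10:00, 11:00–11:15, 12:15–12:45, 14:15–14:45, 15:00–15:15.
Windows ≥ 45 min: (none).
That's 0 windows.

0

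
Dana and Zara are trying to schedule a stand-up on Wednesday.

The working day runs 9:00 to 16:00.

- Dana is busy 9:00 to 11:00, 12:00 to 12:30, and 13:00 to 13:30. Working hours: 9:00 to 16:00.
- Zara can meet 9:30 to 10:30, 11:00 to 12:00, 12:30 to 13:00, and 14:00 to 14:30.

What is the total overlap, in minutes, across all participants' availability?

120 minutes

Dana free within 09:00–16:00: 11:00–12:00, 12:30–13:00, 13:30–16:00.
Dana ∩ Zara: 11:00–12:00, 12:30–13:00, 14:00–14:30.
Total common minutes: 60 + 30 + 30 = 120.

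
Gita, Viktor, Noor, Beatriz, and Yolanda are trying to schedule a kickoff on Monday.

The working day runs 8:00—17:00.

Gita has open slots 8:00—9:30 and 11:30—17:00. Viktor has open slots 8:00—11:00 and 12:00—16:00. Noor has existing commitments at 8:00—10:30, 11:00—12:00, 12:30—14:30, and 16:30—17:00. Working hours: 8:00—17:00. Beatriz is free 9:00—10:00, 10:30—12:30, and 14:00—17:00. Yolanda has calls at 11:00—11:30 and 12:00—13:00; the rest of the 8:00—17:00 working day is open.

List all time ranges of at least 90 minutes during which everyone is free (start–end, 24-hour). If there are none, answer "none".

14:30–16:00

Noor free within 08:00–17:00: 10:30–11:00, 12:00–12:30, 14:30–16:30.
Yolanda free within 08:00–17:00: 08:00–11:00, 11:30–12:00, 13:00–17:00.
Gita ∩ Viktor: 08:00–09:30, 12:00–16:00.
Gita ∩ Viktor ∩ Noor: 12:00–12:30, 14:30–16:00.
Gita ∩ Viktor ∩ Noor ∩ Beatriz: 12:00–12:30, 14:30–16:00.
Gita ∩ Viktor ∩ Noor ∩ Beatriz ∩ Yolanda: 14:30–16:00.
Windows ≥ 90 min: 14:30–16:00.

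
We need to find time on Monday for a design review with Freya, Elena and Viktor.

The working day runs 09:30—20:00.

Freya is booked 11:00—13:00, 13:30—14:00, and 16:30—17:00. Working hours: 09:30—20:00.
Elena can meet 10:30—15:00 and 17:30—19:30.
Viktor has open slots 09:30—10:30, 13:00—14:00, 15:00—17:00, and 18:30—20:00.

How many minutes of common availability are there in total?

90 minutes

Freya free within 09:30–20:00: 09:30–11:00, 13:00–13:30, 14:00–16:30, 17:00–20:00.
Freya ∩ Elena: 10:30–11:00, 13:00–13:30, 14:00–15:00, 17:30–19:30.
Freya ∩ Elena ∩ Viktor: 13:00–13:30, 18:30–19:30.
Total common minutes: 30 + 60 = 90.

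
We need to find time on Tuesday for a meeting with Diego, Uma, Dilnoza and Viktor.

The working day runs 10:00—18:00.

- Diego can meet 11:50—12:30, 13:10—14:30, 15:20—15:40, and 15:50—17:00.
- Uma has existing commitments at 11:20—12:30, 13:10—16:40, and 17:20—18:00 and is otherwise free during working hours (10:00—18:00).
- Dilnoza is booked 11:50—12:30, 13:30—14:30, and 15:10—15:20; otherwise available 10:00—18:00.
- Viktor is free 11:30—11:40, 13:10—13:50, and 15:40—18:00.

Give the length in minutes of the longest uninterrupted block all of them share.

20 minutes

Uma free within 10:00–18:00: 10:00–11:20, 12:30–13:10, 16:40–17:20.
Dilnoza free within 10:00–18:00: 10:00–11:50, 12:30–13:30, 14:30–15:10, 15:20–18:00.
Diego ∩ Uma: 16:40–17:00.
Diego ∩ Uma ∩ Dilnoza: 16:40–17:00.
Diego ∩ Uma ∩ Dilnoza ∩ Viktor: 16:40–17:00.
Single common window of 20 minutes.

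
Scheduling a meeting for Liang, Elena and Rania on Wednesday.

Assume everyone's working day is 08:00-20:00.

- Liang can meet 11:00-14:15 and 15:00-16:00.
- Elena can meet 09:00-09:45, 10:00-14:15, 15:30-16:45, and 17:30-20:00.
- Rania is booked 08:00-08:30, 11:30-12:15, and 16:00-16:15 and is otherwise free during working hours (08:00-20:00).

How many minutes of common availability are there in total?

180 minutes

Rania free within 08:00–20:00: 08:30–11:30, 12:15–16:00, 16:15–20:00.
Liang ∩ Elena: 11:00–14:15, 15:30–16:00.
Liang ∩ Elena ∩ Rania: 11:00–11:30, 12:15–14:15, 15:30–16:00.
Total common minutes: 30 + 120 + 30 = 180.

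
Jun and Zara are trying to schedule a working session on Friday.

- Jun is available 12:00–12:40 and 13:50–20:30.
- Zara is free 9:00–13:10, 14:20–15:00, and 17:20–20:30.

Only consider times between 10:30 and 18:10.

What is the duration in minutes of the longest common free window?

Jun ∩ Zara: 12:00–12:40, 14:20–15:00, 17:20–20:30.
Restricted to 10:30–18:10: 12:00–12:40, 14:20–15:00, 17:20–18:10.
Common window lengths: 40, 40, 50 min; longest is 50.

50 minutes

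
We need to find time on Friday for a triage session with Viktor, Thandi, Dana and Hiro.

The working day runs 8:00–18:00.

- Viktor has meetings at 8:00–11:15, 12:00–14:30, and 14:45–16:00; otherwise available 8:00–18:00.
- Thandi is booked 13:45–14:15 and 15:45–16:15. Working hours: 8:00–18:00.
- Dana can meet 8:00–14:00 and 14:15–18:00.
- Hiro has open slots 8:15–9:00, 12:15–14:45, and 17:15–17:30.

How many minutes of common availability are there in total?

30 minutes

Viktor free within 08:00–18:00: 11:15–12:00, 14:30–14:45, 16:00–18:00.
Thandi free within 08:00–18:00: 08:00–13:45, 14:15–15:45, 16:15–18:00.
Viktor ∩ Thandi: 11:15–12:00, 14:30–14:45, 16:15–18:00.
Viktor ∩ Thandi ∩ Dana: 11:15–12:00, 14:30–14:45, 16:15–18:00.
Viktor ∩ Thandi ∩ Dana ∩ Hiro: 14:30–14:45, 17:15–17:30.
Total common minutes: 15 + 15 = 30.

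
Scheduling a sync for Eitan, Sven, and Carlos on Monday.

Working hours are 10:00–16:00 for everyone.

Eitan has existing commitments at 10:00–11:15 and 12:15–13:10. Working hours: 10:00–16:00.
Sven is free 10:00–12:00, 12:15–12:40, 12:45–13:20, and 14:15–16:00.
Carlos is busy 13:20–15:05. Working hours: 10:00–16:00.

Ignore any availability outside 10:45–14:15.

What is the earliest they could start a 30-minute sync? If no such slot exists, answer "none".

Eitan free within 10:00–16:00: 11:15–12:15, 13:10–16:00.
Carlos free within 10:00–16:00: 10:00–13:20, 15:05–16:00.
Eitan ∩ Sven: 11:15–12:00, 13:10–13:20, 14:15–16:00.
Eitan ∩ Sven ∩ Carlos: 11:15–12:00, 13:10–13:20, 15:05–16:00.
Restricted to 10:45–14:15: 11:15–12:00, 13:10–13:20.
Windows ≥ 30 min: 11:15–12:00.
Earliest such window starts at 11:15.

11:15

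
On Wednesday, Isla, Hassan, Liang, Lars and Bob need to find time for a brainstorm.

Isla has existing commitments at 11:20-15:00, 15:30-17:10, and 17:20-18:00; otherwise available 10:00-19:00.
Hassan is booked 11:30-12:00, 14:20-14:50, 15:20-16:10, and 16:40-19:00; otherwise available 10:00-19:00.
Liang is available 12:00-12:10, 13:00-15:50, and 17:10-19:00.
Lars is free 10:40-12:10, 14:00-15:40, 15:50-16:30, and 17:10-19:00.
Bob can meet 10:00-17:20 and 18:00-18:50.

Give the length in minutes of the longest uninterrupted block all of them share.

Isla free within 10:00–19:00: 10:00–11:20, 15:00–15:30, 17:10–17:20, 18:00–19:00.
Hassan free within 10:00–19:00: 10:00–11:30, 12:00–14:20, 14:50–15:20, 16:10–16:40.
Isla ∩ Hassan: 10:00–11:20, 15:00–15:20.
Isla ∩ Hassan ∩ Liang: 15:00–15:20.
Isla ∩ Hassan ∩ Liang ∩ Lars: 15:00–15:20.
Isla ∩ Hassan ∩ Liang ∩ Lars ∩ Bob: 15:00–15:20.
Single common window of 20 minutes.

20 minutes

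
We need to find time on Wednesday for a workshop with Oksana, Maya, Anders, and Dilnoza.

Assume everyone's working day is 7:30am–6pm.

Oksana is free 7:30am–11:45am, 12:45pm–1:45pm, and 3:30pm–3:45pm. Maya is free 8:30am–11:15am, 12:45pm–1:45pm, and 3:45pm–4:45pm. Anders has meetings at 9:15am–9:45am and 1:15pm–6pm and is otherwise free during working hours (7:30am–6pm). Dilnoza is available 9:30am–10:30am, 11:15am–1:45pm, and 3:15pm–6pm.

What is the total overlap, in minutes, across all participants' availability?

Anders free within 07:30–18:00: 07:30–09:15, 09:45–13:15.
Oksana ∩ Maya: 08:30–11:15, 12:45–13:45.
Oksana ∩ Maya ∩ Anders: 08:30–09:15, 09:45–11:15, 12:45–13:15.
Oksana ∩ Maya ∩ Anders ∩ Dilnoza: 09:45–10:30, 12:45–13:15.
Total common minutes: 45 + 30 = 75.

75 minutes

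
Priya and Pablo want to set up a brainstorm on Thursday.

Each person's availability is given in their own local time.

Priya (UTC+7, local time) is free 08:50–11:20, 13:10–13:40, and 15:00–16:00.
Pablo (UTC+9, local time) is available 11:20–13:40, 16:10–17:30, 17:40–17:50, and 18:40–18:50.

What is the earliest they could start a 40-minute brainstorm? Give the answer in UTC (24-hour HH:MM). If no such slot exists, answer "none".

Priya → UTC: 01:50–04:20, 06:10–06:40, 08:00–09:00.
Pablo → UTC: 02:20–04:40, 07:10–08:30, 08:40–08:50, 09:40–09:50.
Priya ∩ Pablo: 02:20–04:20, 08:00–08:30, 08:40–08:50.
Windows ≥ 40 min: 02:20–04:20.
Earliest such window starts at 02:20.

02:20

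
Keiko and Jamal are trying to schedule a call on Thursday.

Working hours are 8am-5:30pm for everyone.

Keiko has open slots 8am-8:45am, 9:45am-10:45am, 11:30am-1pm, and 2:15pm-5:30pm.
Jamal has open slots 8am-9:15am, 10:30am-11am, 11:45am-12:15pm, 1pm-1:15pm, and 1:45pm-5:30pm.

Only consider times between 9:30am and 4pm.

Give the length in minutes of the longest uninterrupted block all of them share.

105 minutes

Keiko ∩ Jamal: 08:00–08:45, 10:30–10:45, 11:45–12:15, 14:15–17:30.
Restricted to 09:30–16:00: 10:30–10:45, 11:45–12:15, 14:15–16:00.
Common window lengths: 15, 30, 105 min; longest is 105.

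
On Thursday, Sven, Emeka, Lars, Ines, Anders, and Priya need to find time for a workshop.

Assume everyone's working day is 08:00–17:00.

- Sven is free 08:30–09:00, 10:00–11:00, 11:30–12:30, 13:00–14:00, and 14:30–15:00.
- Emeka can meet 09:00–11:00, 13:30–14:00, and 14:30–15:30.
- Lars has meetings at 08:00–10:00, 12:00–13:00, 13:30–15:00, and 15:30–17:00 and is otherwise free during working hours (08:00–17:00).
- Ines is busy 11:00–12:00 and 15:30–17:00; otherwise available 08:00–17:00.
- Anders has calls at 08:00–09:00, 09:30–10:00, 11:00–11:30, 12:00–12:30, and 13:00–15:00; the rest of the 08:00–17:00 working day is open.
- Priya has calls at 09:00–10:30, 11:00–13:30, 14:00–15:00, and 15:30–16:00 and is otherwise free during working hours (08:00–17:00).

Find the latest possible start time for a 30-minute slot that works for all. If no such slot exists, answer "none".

10:30

Lars free within 08:00–17:00: 10:00–12:00, 13:00–13:30, 15:00–15:30.
Ines free within 08:00–17:00: 08:00–11:00, 12:00–15:30.
Anders free within 08:00–17:00: 09:00–09:30, 10:00–11:00, 11:30–12:00, 12:30–13:00, 15:00–17:00.
Priya free within 08:00–17:00: 08:00–09:00, 10:30–11:00, 13:30–14:00, 15:00–15:30, 16:00–17:00.
Sven ∩ Emeka: 10:00–11:00, 13:30–14:00, 14:30–15:00.
Sven ∩ Emeka ∩ Lars: 10:00–11:00.
Sven ∩ Emeka ∩ Lars ∩ Ines: 10:00–11:00.
Sven ∩ Emeka ∩ Lars ∩ Ines ∩ Anders: 10:00–11:00.
Sven ∩ Emeka ∩ Lars ∩ Ines ∩ Anders ∩ Priya: 10:30–11:00.
Windows ≥ 30 min: 10:30–11:00.
Latest start in the last window 10:30–11:00 is 11:00 − 30 min = 10:30.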